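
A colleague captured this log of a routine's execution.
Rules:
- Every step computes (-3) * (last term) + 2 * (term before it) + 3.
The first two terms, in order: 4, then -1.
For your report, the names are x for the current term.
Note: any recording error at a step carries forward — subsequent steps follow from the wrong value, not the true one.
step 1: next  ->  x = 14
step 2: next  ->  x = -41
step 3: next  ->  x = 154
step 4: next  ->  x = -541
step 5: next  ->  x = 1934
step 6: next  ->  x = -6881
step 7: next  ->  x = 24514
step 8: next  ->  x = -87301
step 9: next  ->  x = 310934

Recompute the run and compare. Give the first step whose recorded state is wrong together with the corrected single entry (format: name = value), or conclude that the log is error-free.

1. x = -3*(-1) + (2)*(4) + (3) = 14 (same as recorded)
2. x = -3*(14) + (2)*(-1) + (3) = -41 (matches)
3. x = -3*(-41) + (2)*(14) + (3) = 154 (verified)
4. x = -3*(154) + (2)*(-41) + (3) = -541 (exactly as logged)
5. x = -3*(-541) + (2)*(154) + (3) = 1934 (verified)
6. x = -3*(1934) + (2)*(-541) + (3) = -6881 (exactly as logged)
7. x = -3*(-6881) + (2)*(1934) + (3) = 24514 (confirmed correct)
8. x = -3*(24514) + (2)*(-6881) + (3) = -87301 (agrees with the log)
9. x = -3*(-87301) + (2)*(24514) + (3) = 310934 (same as recorded)
The whole run recomputes cleanly — no discrepancies.

no error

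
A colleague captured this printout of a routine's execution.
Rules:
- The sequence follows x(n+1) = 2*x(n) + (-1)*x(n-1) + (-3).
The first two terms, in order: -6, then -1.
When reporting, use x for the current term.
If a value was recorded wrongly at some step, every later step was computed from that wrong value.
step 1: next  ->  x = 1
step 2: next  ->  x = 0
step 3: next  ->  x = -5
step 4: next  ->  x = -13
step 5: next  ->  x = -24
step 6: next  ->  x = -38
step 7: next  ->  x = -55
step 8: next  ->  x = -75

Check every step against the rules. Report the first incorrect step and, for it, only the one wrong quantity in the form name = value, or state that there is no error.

step 3, x = -4

step 1: x = 2*(-1) + (-1)*(-6) + (-3) = 1 -> no discrepancy
step 2: x = 2*(1) + (-1)*(-1) + (-3) = 0 -> same as recorded
step 3: x = 2*(0) + (-1)*(1) + (-3) = -4 -> the printout has a different value
First deviation found at step 3; the corrected entry is x = -4.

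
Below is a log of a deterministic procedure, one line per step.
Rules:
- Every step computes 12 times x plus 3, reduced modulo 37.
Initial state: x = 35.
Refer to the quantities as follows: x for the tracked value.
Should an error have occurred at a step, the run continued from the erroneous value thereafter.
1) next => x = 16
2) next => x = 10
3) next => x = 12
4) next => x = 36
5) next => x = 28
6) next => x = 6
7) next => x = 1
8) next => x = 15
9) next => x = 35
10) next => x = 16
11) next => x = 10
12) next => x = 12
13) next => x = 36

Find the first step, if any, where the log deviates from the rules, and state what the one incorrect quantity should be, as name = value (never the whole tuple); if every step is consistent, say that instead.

step 1: x = (12*35 + 3) mod 37 = 16 -> confirmed correct
step 2: x = (12*16 + 3) mod 37 = 10 -> confirmed correct
step 3: x = (12*10 + 3) mod 37 = 12 -> no discrepancy
step 4: x = (12*12 + 3) mod 37 = 36 -> confirmed correct
step 5: x = (12*36 + 3) mod 37 = 28 -> no discrepancy
step 6: x = (12*28 + 3) mod 37 = 6 -> matches
step 7: x = (12*6 + 3) mod 37 = 1 -> confirmed correct
step 8: x = (12*1 + 3) mod 37 = 15 -> checks out
step 9: x = (12*15 + 3) mod 37 = 35 -> no discrepancy
step 10: x = (12*35 + 3) mod 37 = 16 -> consistent with the log
step 11: x = (12*16 + 3) mod 37 = 10 -> consistent with the log
step 12: x = (12*10 + 3) mod 37 = 12 -> in agreement
step 13: x = (12*12 + 3) mod 37 = 36 -> agrees with the log
All entries verified; no error found.

no error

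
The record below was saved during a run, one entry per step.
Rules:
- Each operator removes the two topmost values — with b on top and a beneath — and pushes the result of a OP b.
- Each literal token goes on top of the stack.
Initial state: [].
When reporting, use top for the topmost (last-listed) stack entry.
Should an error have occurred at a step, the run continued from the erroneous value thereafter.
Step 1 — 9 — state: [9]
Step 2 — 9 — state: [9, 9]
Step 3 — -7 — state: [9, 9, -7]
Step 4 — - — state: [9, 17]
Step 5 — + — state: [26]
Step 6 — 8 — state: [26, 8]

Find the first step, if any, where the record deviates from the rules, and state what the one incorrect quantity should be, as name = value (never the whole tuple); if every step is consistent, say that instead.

step 4, top = 16

Step 1: push 9: top = 9 — matches.
Step 2: push 9: top = 9 — confirmed correct.
Step 3: push -7: top = -7 — no discrepancy.
Step 4: 9 - -7 = 16 — the entry is off here.
The earliest wrong entry is at step 4: it should read top = 16.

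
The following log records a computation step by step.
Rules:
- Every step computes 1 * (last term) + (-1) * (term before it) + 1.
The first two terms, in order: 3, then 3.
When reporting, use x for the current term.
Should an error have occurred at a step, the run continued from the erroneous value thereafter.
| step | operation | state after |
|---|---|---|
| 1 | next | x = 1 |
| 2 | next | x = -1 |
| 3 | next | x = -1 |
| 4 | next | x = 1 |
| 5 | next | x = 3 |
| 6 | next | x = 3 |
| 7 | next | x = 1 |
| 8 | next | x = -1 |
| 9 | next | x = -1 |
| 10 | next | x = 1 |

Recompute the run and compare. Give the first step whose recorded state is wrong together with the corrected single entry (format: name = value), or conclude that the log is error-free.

Recomputing the run from the initial state:
step 1: x = 1
step 2: x = -1
step 3: x = -1
step 4: x = 1
step 5: x = 3
step 6: x = 3
step 7: x = 1
step 8: x = -1
step 9: x = -1
step 10: x = 1
This matches the log at every step.

no error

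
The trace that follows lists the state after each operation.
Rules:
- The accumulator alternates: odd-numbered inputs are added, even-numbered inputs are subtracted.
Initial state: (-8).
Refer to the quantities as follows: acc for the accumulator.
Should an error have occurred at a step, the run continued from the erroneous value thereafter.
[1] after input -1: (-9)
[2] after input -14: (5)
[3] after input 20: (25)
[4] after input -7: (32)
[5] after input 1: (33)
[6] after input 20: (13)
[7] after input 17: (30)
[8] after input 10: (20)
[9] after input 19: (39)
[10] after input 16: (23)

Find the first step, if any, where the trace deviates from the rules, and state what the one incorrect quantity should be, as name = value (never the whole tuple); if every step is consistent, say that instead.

step 1: acc = -8 + -1 = -9 -> checks out
step 2: acc = -9 - -14 = 5 -> verified
step 3: acc = 5 + 20 = 25 -> exactly as logged
step 4: acc = 25 - -7 = 32 -> same as recorded
step 5: acc = 32 + 1 = 33 -> agrees with the trace
step 6: acc = 33 - 20 = 13 -> same as recorded
step 7: acc = 13 + 17 = 30 -> same as recorded
step 8: acc = 30 - 10 = 20 -> agrees with the trace
step 9: acc = 20 + 19 = 39 -> exactly as logged
step 10: acc = 39 - 16 = 23 -> agrees with the trace
Every step is consistent.

no error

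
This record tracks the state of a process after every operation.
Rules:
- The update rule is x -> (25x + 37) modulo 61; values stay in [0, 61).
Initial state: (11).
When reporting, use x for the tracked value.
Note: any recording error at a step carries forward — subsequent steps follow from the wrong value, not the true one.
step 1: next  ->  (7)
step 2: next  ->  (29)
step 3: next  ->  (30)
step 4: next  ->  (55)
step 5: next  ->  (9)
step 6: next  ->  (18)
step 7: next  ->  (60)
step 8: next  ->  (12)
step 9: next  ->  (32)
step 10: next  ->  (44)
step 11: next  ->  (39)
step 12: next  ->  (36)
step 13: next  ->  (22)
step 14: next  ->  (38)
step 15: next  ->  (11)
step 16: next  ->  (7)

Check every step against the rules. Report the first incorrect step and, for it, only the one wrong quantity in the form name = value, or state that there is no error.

Recomputing the run from the initial state:
step 1: x = 7
step 2: x = 29
step 3: x = 30
step 4: x = 55
step 5: x = 9
step 6: x = 18
step 7: x = 60
step 8: x = 12
step 9: x = 32
step 10: x = 44
step 11: x = 39
step 12: x = 36
step 13: x = 22
step 14: x = 38
step 15: x = 11
step 16: x = 7
This matches the record at every step.

no error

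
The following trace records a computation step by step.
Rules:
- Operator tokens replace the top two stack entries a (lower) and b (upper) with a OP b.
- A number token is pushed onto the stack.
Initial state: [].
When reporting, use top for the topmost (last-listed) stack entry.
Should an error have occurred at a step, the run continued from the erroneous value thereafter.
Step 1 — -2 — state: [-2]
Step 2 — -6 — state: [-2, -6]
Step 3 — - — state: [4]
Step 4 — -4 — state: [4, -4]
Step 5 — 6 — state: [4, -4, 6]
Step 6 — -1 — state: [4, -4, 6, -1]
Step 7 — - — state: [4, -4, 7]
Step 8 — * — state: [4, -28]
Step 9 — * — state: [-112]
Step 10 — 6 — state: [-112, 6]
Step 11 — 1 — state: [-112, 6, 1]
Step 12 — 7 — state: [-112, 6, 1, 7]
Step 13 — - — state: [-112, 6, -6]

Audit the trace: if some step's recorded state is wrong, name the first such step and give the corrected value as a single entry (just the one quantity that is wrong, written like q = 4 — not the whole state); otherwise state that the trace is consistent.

Recomputing the run from the initial state:
step 1: [-2]
step 2: [-2, -6]
step 3: [4]
step 4: [4, -4]
step 5: [4, -4, 6]
step 6: [4, -4, 6, -1]
step 7: [4, -4, 7]
step 8: [4, -28]
step 9: [-112]
step 10: [-112, 6]
step 11: [-112, 6, 1]
step 12: [-112, 6, 1, 7]
step 13: [-112, 6, -6]
This matches the trace at every step.

no error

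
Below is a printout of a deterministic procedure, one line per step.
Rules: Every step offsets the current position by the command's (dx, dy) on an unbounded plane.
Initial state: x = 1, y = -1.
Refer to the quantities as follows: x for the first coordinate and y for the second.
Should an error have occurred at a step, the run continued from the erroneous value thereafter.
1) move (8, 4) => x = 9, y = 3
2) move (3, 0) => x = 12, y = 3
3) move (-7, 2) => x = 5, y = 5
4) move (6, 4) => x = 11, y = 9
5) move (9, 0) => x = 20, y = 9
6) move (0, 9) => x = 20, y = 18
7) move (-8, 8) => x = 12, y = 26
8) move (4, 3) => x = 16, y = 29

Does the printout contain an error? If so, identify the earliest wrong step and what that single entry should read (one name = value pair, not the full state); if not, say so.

Recomputing the run from the initial state:
step 1: x = 9, y = 3
step 2: x = 12, y = 3
step 3: x = 5, y = 5
step 4: x = 11, y = 9
step 5: x = 20, y = 9
step 6: x = 20, y = 18
step 7: x = 12, y = 26
step 8: x = 16, y = 29
This matches the printout at every step.

no error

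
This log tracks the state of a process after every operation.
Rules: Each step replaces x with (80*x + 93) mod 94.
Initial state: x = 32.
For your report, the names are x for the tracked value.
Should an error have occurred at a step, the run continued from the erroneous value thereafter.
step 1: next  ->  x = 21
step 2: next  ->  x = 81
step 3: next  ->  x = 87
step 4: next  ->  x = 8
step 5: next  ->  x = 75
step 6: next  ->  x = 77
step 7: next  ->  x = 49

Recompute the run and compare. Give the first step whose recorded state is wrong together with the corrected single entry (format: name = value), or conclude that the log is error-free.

step 4, x = 3

step 1: x = (80*32 + 93) mod 94 = 21 -> verified
step 2: x = (80*21 + 93) mod 94 = 81 -> agrees with the log
step 3: x = (80*81 + 93) mod 94 = 87 -> checks out
step 4: x = (80*87 + 93) mod 94 = 3 -> the recorded entry deviates here
The earliest wrong entry is at step 4: it should read x = 3.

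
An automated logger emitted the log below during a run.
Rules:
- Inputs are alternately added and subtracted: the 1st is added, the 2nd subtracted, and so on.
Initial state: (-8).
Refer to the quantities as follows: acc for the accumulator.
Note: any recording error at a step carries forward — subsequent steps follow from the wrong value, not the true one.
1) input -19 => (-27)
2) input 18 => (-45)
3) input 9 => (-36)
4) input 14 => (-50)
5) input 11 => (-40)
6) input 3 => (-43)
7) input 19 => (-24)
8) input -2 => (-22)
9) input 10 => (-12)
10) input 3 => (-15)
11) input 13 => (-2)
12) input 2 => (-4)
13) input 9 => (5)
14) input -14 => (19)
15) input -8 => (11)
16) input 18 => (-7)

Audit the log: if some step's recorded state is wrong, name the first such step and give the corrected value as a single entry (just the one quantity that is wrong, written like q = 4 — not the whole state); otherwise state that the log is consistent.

step 5, acc = -39

Step 1: acc = -8 + -19 = -27 — in agreement.
Step 2: acc = -27 - 18 = -45 — in agreement.
Step 3: acc = -45 + 9 = -36 — agrees with the log.
Step 4: acc = -36 - 14 = -50 — agrees with the log.
Step 5: acc = -50 + 11 = -39 — the entry is off here.
That makes step 5 the first incorrect line — acc = -39 is what it should show.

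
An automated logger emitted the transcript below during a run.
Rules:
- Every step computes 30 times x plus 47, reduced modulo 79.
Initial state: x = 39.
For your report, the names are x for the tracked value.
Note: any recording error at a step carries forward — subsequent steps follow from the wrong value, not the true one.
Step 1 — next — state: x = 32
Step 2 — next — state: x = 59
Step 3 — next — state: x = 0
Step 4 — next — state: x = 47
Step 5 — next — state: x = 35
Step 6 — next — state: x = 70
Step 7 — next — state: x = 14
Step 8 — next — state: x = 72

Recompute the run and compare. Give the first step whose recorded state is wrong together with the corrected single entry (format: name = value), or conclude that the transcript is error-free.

1. x = (30*39 + 47) mod 79 = 32 (consistent with the transcript)
2. x = (30*32 + 47) mod 79 = 59 (same as recorded)
3. x = (30*59 + 47) mod 79 = 0 (agrees with the transcript)
4. x = (30*0 + 47) mod 79 = 47 (in agreement)
5. x = (30*47 + 47) mod 79 = 35 (confirmed correct)
6. x = (30*35 + 47) mod 79 = 70 (confirmed correct)
7. x = (30*70 + 47) mod 79 = 14 (consistent with the transcript)
8. x = (30*14 + 47) mod 79 = 72 (verified)
The whole run recomputes cleanly — no discrepancies.

no error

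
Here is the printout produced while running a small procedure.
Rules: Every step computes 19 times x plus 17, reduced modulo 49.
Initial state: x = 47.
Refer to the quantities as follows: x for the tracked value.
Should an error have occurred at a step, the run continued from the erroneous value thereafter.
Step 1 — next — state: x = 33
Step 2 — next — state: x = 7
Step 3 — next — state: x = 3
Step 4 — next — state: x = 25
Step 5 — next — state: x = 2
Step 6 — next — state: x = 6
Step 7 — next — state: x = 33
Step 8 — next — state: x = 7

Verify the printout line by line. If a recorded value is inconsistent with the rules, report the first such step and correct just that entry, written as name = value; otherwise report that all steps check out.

step 1, x = 28

1. x = (19*47 + 17) mod 49 = 28 (the printout disagrees here)
The earliest wrong entry is at step 1: it should read x = 28.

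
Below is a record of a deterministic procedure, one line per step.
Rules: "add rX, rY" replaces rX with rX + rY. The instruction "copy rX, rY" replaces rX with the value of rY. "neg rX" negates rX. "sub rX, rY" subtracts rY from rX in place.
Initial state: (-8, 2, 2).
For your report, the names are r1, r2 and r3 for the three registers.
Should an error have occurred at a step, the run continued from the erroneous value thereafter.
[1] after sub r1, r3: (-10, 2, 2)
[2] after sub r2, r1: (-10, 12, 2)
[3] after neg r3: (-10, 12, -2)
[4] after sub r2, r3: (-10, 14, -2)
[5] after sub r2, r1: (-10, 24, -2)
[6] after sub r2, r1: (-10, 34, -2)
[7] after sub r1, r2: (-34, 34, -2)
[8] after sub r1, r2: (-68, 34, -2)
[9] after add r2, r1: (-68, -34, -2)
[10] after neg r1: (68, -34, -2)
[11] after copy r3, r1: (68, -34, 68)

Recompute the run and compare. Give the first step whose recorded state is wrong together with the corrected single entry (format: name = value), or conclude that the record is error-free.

Step 1: r1 = -8 - 2 = -10 — exactly as logged.
Step 2: r2 = 2 - -10 = 12 — same as recorded.
Step 3: r3 = -(2) = -2 — matches.
Step 4: r2 = 12 - -2 = 14 — exactly as logged.
Step 5: r2 = 14 - -10 = 24 — verified.
Step 6: r2 = 24 - -10 = 34 — consistent with the record.
Step 7: r1 = -10 - 34 = -44 — first mismatch against the record.
So the first discrepancy is step 7, where the right value is r1 = -44.

step 7, r1 = -44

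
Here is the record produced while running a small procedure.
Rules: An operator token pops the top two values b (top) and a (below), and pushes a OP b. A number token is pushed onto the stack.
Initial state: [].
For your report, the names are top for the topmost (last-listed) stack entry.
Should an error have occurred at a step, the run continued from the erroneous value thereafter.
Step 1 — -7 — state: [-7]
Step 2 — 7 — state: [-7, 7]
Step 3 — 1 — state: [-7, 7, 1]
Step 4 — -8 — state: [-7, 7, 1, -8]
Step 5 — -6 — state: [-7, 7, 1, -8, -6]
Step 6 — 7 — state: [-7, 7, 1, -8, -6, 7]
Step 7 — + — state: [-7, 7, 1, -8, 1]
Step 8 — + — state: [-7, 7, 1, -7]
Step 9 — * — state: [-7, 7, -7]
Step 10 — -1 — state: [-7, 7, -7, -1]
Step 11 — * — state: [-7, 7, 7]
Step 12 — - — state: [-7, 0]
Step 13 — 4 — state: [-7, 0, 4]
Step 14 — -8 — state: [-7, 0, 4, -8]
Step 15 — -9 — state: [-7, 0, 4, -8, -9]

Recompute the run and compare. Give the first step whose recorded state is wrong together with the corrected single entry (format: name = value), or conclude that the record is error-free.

no error

1. push -7: top = -7 (in agreement)
2. push 7: top = 7 (agrees with the record)
3. push 1: top = 1 (no discrepancy)
4. push -8: top = -8 (agrees with the record)
5. push -6: top = -6 (in agreement)
6. push 7: top = 7 (exactly as logged)
7. -6 + 7 = 1 (exactly as logged)
8. -8 + 1 = -7 (exactly as logged)
9. 1 * -7 = -7 (no discrepancy)
10. push -1: top = -1 (consistent with the record)
11. -7 * -1 = 7 (matches)
12. 7 - 7 = 0 (same as recorded)
13. push 4: top = 4 (consistent with the record)
14. push -8: top = -8 (exactly as logged)
15. push -9: top = -9 (in agreement)
Each recorded entry agrees with the recomputation.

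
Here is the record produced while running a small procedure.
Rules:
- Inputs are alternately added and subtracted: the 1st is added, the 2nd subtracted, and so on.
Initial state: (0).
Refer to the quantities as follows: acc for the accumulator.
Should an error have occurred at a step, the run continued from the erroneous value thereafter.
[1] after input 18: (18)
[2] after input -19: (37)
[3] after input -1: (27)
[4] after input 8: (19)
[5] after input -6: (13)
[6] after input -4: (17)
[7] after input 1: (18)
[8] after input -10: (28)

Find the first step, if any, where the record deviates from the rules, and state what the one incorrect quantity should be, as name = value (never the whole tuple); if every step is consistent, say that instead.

step 3, acc = 36

1. acc = 0 + 18 = 18 (in agreement)
2. acc = 18 - -19 = 37 (exactly as logged)
3. acc = 37 + -1 = 36 (a discrepancy with the record)
Conclusion: step 3 carries the first error; the entry should be acc = 36.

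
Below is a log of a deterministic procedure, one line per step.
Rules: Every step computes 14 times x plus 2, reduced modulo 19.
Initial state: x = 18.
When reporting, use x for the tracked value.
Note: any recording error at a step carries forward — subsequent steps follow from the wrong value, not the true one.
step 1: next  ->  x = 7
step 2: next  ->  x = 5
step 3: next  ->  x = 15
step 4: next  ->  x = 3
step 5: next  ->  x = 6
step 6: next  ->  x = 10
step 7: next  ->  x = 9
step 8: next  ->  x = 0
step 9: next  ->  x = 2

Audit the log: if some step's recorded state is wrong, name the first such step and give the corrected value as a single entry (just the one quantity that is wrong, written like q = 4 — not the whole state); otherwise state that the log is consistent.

step 8, x = 14

1. x = (14*18 + 2) mod 19 = 7 (verified)
2. x = (14*7 + 2) mod 19 = 5 (consistent with the log)
3. x = (14*5 + 2) mod 19 = 15 (agrees with the log)
4. x = (14*15 + 2) mod 19 = 3 (same as recorded)
5. x = (14*3 + 2) mod 19 = 6 (confirmed correct)
6. x = (14*6 + 2) mod 19 = 10 (consistent with the log)
7. x = (14*10 + 2) mod 19 = 9 (consistent with the log)
8. x = (14*9 + 2) mod 19 = 14 (this is not what the log shows)
The audit stops at step 8: the recorded entry is wrong and should be x = 14.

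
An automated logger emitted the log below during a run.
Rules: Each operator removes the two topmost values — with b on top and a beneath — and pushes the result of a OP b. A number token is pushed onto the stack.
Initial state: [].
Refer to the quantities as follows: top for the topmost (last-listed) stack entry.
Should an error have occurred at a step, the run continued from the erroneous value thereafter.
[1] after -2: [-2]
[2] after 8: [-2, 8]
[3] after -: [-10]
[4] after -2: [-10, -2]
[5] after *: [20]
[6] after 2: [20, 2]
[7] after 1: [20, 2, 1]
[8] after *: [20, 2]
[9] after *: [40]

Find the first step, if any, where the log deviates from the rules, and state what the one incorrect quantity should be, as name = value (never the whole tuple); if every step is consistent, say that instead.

Recomputing the run from the initial state:
step 1: [-2]
step 2: [-2, 8]
step 3: [-10]
step 4: [-10, -2]
step 5: [20]
step 6: [20, 2]
step 7: [20, 2, 1]
step 8: [20, 2]
step 9: [40]
This matches the log at every step.

no error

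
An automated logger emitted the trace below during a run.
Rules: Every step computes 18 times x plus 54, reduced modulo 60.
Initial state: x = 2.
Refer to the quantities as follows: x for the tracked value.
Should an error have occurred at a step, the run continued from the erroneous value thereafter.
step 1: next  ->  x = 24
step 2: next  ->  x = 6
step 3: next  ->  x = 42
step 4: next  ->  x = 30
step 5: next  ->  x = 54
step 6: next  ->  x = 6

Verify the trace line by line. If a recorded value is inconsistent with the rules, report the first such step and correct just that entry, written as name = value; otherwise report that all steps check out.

Recomputing the run from the initial state:
step 1: x = 30
step 2: x = 54
step 3: x = 6
step 4: x = 42
step 5: x = 30
step 6: x = 54
The first disagreement with the trace is at step 1, where the value should be x = 30.

step 1, x = 30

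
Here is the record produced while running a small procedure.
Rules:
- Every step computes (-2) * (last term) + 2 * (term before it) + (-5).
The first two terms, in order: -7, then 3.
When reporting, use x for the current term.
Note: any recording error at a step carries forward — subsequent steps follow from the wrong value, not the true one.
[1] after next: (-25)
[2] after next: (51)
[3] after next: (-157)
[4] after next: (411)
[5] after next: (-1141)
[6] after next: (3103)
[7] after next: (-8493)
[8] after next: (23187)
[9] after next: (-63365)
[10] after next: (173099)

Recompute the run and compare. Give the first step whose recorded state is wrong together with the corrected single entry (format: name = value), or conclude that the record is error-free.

step 6, x = 3099

Recomputing the run from the initial state:
step 1: x = -25
step 2: x = 51
step 3: x = -157
step 4: x = 411
step 5: x = -1141
step 6: x = 3099
step 7: x = -8485
step 8: x = 23163
step 9: x = -63301
step 10: x = 172923
The first disagreement with the record is at step 6, where the value should be x = 3099.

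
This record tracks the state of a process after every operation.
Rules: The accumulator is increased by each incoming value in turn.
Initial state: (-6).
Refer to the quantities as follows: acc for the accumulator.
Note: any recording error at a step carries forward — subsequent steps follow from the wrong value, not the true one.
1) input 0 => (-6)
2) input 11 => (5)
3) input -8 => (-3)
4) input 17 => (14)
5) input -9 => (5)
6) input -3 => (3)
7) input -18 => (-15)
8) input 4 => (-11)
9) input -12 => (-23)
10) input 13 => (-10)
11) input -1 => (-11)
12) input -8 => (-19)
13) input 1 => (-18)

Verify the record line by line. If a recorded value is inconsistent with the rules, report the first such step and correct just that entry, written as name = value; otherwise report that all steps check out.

step 6, acc = 2

Step 1: acc = -6 + 0 = -6 — confirmed correct.
Step 2: acc = -6 + 11 = 5 — checks out.
Step 3: acc = 5 + -8 = -3 — exactly as logged.
Step 4: acc = -3 + 17 = 14 — in agreement.
Step 5: acc = 14 + -9 = 5 — exactly as logged.
Step 6: acc = 5 + -3 = 2 — a discrepancy with the record.
First deviation found at step 6; the corrected entry is acc = 2.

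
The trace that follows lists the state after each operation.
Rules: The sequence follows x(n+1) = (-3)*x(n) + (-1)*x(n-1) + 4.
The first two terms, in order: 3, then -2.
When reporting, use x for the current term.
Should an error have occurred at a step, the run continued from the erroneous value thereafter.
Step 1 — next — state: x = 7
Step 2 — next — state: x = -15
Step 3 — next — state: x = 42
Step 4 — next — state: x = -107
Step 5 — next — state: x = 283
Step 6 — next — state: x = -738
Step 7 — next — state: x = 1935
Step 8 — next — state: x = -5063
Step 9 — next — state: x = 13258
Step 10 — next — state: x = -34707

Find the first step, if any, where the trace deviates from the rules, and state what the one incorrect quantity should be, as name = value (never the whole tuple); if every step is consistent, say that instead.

1. x = -3*(-2) + (-1)*(3) + (4) = 7 (checks out)
2. x = -3*(7) + (-1)*(-2) + (4) = -15 (no discrepancy)
3. x = -3*(-15) + (-1)*(7) + (4) = 42 (exactly as logged)
4. x = -3*(42) + (-1)*(-15) + (4) = -107 (verified)
5. x = -3*(-107) + (-1)*(42) + (4) = 283 (confirmed correct)
6. x = -3*(283) + (-1)*(-107) + (4) = -738 (agrees with the trace)
7. x = -3*(-738) + (-1)*(283) + (4) = 1935 (verified)
8. x = -3*(1935) + (-1)*(-738) + (4) = -5063 (consistent with the trace)
9. x = -3*(-5063) + (-1)*(1935) + (4) = 13258 (checks out)
10. x = -3*(13258) + (-1)*(-5063) + (4) = -34707 (in agreement)
Every step is consistent.

no error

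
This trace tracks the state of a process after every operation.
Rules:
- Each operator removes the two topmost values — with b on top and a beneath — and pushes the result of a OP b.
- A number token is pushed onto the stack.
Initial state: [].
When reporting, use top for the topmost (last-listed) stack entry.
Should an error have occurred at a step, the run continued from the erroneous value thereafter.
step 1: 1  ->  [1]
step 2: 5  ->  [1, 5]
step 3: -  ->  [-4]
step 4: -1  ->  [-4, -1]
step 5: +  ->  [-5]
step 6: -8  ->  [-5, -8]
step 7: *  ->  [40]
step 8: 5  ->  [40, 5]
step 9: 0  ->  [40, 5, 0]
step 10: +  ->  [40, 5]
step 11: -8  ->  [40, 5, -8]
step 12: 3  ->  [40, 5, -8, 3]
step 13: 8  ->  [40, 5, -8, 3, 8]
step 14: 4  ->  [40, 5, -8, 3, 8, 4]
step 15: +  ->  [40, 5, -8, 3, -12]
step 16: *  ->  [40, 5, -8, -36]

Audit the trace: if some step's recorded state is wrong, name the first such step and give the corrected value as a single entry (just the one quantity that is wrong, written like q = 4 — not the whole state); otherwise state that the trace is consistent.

step 15, top = 12

step 1: push 1: top = 1 -> checks out
step 2: push 5: top = 5 -> checks out
step 3: 1 - 5 = -4 -> same as recorded
step 4: push -1: top = -1 -> matches
step 5: -4 + -1 = -5 -> verified
step 6: push -8: top = -8 -> checks out
step 7: -5 * -8 = 40 -> agrees with the trace
step 8: push 5: top = 5 -> no discrepancy
step 9: push 0: top = 0 -> agrees with the trace
step 10: 5 + 0 = 5 -> verified
step 11: push -8: top = -8 -> in agreement
step 12: push 3: top = 3 -> no discrepancy
step 13: push 8: top = 8 -> in agreement
step 14: push 4: top = 4 -> no discrepancy
step 15: 8 + 4 = 12 -> the entry is off here
First incorrect step: 15; the correct value is top = 12.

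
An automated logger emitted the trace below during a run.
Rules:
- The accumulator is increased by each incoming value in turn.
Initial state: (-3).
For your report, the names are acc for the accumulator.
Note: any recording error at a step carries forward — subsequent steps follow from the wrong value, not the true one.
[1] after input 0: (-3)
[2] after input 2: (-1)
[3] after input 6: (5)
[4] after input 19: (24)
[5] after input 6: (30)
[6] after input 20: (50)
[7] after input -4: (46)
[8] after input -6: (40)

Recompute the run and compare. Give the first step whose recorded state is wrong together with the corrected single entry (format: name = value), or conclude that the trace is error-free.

no error

Recomputing the run from the initial state:
step 1: acc = -3
step 2: acc = -1
step 3: acc = 5
step 4: acc = 24
step 5: acc = 30
step 6: acc = 50
step 7: acc = 46
step 8: acc = 40
This matches the trace at every step.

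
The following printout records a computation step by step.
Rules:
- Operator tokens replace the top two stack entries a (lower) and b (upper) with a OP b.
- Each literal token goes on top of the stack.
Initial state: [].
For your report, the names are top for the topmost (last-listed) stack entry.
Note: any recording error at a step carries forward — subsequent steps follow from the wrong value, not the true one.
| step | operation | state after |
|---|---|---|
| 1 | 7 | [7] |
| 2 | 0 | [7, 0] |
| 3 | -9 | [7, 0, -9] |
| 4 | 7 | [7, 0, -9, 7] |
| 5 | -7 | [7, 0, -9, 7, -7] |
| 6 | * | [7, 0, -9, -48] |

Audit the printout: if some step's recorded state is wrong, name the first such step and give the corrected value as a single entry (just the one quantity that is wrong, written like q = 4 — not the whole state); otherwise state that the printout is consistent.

Recomputing the run from the initial state:
step 1: [7]
step 2: [7, 0]
step 3: [7, 0, -9]
step 4: [7, 0, -9, 7]
step 5: [7, 0, -9, 7, -7]
step 6: [7, 0, -9, -49]
The first disagreement with the printout is at step 6, where the value should be top = -49.

step 6, top = -49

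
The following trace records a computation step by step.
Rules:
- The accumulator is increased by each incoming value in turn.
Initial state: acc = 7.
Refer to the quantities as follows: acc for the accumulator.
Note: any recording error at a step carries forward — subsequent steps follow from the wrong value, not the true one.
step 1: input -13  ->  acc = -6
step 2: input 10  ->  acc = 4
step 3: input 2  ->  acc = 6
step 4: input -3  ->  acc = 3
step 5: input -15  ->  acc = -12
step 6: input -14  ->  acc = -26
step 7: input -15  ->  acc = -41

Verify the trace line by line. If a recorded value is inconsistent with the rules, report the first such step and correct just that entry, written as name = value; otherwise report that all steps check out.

Recomputing the run from the initial state:
step 1: acc = -6
step 2: acc = 4
step 3: acc = 6
step 4: acc = 3
step 5: acc = -12
step 6: acc = -26
step 7: acc = -41
This matches the trace at every step.

no error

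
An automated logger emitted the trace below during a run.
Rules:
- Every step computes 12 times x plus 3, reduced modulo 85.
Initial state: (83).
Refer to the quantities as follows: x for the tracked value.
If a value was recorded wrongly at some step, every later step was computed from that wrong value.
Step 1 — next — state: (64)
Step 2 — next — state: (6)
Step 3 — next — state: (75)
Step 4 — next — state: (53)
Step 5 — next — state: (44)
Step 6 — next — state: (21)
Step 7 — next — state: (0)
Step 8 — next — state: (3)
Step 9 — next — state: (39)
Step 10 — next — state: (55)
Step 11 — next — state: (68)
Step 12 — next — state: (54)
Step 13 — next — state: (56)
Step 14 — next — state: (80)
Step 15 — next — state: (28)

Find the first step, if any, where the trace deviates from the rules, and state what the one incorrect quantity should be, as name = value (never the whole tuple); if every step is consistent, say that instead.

step 10, x = 46

1. x = (12*83 + 3) mod 85 = 64 (verified)
2. x = (12*64 + 3) mod 85 = 6 (matches)
3. x = (12*6 + 3) mod 85 = 75 (exactly as logged)
4. x = (12*75 + 3) mod 85 = 53 (consistent with the trace)
5. x = (12*53 + 3) mod 85 = 44 (in agreement)
6. x = (12*44 + 3) mod 85 = 21 (verified)
7. x = (12*21 + 3) mod 85 = 0 (same as recorded)
8. x = (12*0 + 3) mod 85 = 3 (confirmed correct)
9. x = (12*3 + 3) mod 85 = 39 (agrees with the trace)
10. x = (12*39 + 3) mod 85 = 46 (the entry is off here)
That makes step 10 the first incorrect line — x = 46 is what it should show.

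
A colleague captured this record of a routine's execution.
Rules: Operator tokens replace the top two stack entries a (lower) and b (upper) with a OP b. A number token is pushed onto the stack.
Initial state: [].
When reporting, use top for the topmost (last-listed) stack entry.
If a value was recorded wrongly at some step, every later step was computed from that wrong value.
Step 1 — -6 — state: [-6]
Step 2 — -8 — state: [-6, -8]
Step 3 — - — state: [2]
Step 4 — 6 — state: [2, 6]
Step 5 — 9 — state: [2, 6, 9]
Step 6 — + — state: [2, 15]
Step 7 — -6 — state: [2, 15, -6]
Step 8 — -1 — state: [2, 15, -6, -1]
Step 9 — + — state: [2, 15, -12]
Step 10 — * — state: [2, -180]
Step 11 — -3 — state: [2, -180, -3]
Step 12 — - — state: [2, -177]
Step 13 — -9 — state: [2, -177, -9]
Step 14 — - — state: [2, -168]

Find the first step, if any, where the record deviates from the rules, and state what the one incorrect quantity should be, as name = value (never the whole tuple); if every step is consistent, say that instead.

step 9, top = -7

Recomputing the run from the initial state:
step 1: [-6]
step 2: [-6, -8]
step 3: [2]
step 4: [2, 6]
step 5: [2, 6, 9]
step 6: [2, 15]
step 7: [2, 15, -6]
step 8: [2, 15, -6, -1]
step 9: [2, 15, -7]
step 10: [2, -105]
step 11: [2, -105, -3]
step 12: [2, -102]
step 13: [2, -102, -9]
step 14: [2, -93]
The first disagreement with the record is at step 9, where the value should be top = -7.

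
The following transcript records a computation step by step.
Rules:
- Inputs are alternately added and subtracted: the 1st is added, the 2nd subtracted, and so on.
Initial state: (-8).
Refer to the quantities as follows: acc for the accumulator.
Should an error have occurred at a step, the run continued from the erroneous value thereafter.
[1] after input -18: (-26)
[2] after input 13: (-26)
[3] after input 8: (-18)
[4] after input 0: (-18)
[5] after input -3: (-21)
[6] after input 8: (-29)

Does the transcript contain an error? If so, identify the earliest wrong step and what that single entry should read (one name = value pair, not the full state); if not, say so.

step 2, acc = -39

Step 1: acc = -8 + -18 = -26 — agrees with the transcript.
Step 2: acc = -26 - 13 = -39 — the transcript disagrees here.
The audit stops at step 2: the recorded entry is wrong and should be acc = -39.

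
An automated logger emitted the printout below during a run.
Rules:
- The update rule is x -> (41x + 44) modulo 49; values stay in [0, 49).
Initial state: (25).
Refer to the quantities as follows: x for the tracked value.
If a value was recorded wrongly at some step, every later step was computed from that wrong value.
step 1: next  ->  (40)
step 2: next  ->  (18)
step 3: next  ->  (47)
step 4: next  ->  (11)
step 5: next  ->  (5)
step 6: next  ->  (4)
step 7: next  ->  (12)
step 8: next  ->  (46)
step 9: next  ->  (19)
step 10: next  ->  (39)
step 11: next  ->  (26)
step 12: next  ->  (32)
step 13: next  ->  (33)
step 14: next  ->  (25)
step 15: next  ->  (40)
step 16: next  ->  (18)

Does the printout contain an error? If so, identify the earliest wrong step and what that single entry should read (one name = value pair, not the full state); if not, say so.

step 1: x = (41*25 + 44) mod 49 = 40 -> no discrepancy
step 2: x = (41*40 + 44) mod 49 = 18 -> checks out
step 3: x = (41*18 + 44) mod 49 = 47 -> in agreement
step 4: x = (41*47 + 44) mod 49 = 11 -> agrees with the printout
step 5: x = (41*11 + 44) mod 49 = 5 -> confirmed correct
step 6: x = (41*5 + 44) mod 49 = 4 -> no discrepancy
step 7: x = (41*4 + 44) mod 49 = 12 -> confirmed correct
step 8: x = (41*12 + 44) mod 49 = 46 -> exactly as logged
step 9: x = (41*46 + 44) mod 49 = 19 -> exactly as logged
step 10: x = (41*19 + 44) mod 49 = 39 -> no discrepancy
step 11: x = (41*39 + 44) mod 49 = 26 -> verified
step 12: x = (41*26 + 44) mod 49 = 32 -> exactly as logged
step 13: x = (41*32 + 44) mod 49 = 33 -> confirmed correct
step 14: x = (41*33 + 44) mod 49 = 25 -> in agreement
step 15: x = (41*25 + 44) mod 49 = 40 -> same as recorded
step 16: x = (41*40 + 44) mod 49 = 18 -> in agreement
Every step is consistent.

no error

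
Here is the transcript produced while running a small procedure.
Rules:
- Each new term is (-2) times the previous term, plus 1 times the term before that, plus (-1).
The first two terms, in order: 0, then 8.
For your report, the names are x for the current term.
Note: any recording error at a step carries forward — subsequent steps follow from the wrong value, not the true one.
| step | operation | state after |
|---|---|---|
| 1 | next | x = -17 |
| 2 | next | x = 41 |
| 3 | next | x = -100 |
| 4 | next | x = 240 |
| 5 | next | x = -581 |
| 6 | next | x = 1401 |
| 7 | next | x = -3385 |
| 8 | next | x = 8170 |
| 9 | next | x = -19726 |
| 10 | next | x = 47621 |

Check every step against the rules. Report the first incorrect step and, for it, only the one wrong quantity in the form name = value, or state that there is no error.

step 7, x = -3384

Step 1: x = -2*(8) + (1)*(0) + (-1) = -17 — confirmed correct.
Step 2: x = -2*(-17) + (1)*(8) + (-1) = 41 — verified.
Step 3: x = -2*(41) + (1)*(-17) + (-1) = -100 — matches.
Step 4: x = -2*(-100) + (1)*(41) + (-1) = 240 — matches.
Step 5: x = -2*(240) + (1)*(-100) + (-1) = -581 — checks out.
Step 6: x = -2*(-581) + (1)*(240) + (-1) = 1401 — matches.
Step 7: x = -2*(1401) + (1)*(-581) + (-1) = -3384 — first mismatch against the transcript.
So the first discrepancy is step 7, where the right value is x = -3384.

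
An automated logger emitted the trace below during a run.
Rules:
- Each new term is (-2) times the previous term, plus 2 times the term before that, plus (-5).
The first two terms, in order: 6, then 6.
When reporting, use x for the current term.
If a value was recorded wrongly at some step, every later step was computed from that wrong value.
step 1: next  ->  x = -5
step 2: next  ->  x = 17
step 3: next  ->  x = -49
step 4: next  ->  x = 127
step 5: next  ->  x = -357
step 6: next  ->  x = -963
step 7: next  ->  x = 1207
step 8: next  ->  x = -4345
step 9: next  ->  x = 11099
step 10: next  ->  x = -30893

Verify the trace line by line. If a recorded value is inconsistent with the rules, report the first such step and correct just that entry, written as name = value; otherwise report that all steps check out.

Step 1: x = -2*(6) + (2)*(6) + (-5) = -5 — in agreement.
Step 2: x = -2*(-5) + (2)*(6) + (-5) = 17 — consistent with the trace.
Step 3: x = -2*(17) + (2)*(-5) + (-5) = -49 — agrees with the trace.
Step 4: x = -2*(-49) + (2)*(17) + (-5) = 127 — consistent with the trace.
Step 5: x = -2*(127) + (2)*(-49) + (-5) = -357 — confirmed correct.
Step 6: x = -2*(-357) + (2)*(127) + (-5) = 963 — the recorded entry deviates here.
The audit stops at step 6: the recorded entry is wrong and should be x = 963.

step 6, x = 963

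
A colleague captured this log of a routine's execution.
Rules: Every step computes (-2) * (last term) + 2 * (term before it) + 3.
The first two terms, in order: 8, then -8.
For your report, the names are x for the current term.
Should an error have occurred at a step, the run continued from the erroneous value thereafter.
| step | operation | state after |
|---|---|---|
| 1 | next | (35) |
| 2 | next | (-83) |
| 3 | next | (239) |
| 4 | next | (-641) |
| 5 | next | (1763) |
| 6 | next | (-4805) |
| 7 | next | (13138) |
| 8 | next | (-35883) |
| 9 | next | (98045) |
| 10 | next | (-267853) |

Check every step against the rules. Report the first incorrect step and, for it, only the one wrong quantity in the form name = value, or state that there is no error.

step 1: x = -2*(-8) + (2)*(8) + (3) = 35 -> verified
step 2: x = -2*(35) + (2)*(-8) + (3) = -83 -> confirmed correct
step 3: x = -2*(-83) + (2)*(35) + (3) = 239 -> agrees with the log
step 4: x = -2*(239) + (2)*(-83) + (3) = -641 -> no discrepancy
step 5: x = -2*(-641) + (2)*(239) + (3) = 1763 -> confirmed correct
step 6: x = -2*(1763) + (2)*(-641) + (3) = -4805 -> exactly as logged
step 7: x = -2*(-4805) + (2)*(1763) + (3) = 13139 -> a discrepancy with the log
The audit stops at step 7: the recorded entry is wrong and should be x = 13139.

step 7, x = 13139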